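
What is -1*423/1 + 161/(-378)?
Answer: -22865/54 ≈ -423.43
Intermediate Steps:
-1*423/1 + 161/(-378) = -423*1 + 161*(-1/378) = -423 - 23/54 = -22865/54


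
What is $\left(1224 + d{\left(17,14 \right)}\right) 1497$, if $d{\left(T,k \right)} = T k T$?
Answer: $7889190$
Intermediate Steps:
$d{\left(T,k \right)} = k T^{2}$
$\left(1224 + d{\left(17,14 \right)}\right) 1497 = \left(1224 + 14 \cdot 17^{2}\right) 1497 = \left(1224 + 14 \cdot 289\right) 1497 = \left(1224 + 4046\right) 1497 = 5270 \cdot 1497 = 7889190$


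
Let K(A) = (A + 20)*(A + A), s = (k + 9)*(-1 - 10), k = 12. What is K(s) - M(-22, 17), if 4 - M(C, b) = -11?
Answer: 97467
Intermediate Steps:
M(C, b) = 15 (M(C, b) = 4 - 1*(-11) = 4 + 11 = 15)
s = -231 (s = (12 + 9)*(-1 - 10) = 21*(-11) = -231)
K(A) = 2*A*(20 + A) (K(A) = (20 + A)*(2*A) = 2*A*(20 + A))
K(s) - M(-22, 17) = 2*(-231)*(20 - 231) - 1*15 = 2*(-231)*(-211) - 15 = 97482 - 15 = 97467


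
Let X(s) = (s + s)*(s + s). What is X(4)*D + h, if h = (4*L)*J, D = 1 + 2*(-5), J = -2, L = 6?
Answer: -624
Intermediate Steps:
X(s) = 4*s² (X(s) = (2*s)*(2*s) = 4*s²)
D = -9 (D = 1 - 10 = -9)
h = -48 (h = (4*6)*(-2) = 24*(-2) = -48)
X(4)*D + h = (4*4²)*(-9) - 48 = (4*16)*(-9) - 48 = 64*(-9) - 48 = -576 - 48 = -624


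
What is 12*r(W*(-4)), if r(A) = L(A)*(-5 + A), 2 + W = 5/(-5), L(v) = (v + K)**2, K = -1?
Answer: 10164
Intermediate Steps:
L(v) = (-1 + v)**2 (L(v) = (v - 1)**2 = (-1 + v)**2)
W = -3 (W = -2 + 5/(-5) = -2 + 5*(-1/5) = -2 - 1 = -3)
r(A) = (-1 + A)**2*(-5 + A)
12*r(W*(-4)) = 12*((-1 - 3*(-4))**2*(-5 - 3*(-4))) = 12*((-1 + 12)**2*(-5 + 12)) = 12*(11**2*7) = 12*(121*7) = 12*847 = 10164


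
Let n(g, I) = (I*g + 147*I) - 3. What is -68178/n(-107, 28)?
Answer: -68178/1117 ≈ -61.037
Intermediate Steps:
n(g, I) = -3 + 147*I + I*g (n(g, I) = (147*I + I*g) - 3 = -3 + 147*I + I*g)
-68178/n(-107, 28) = -68178/(-3 + 147*28 + 28*(-107)) = -68178/(-3 + 4116 - 2996) = -68178/1117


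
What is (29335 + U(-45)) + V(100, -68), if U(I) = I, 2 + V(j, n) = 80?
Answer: 29368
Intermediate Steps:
V(j, n) = 78 (V(j, n) = -2 + 80 = 78)
(29335 + U(-45)) + V(100, -68) = (29335 - 45) + 78 = 29290 + 78 = 29368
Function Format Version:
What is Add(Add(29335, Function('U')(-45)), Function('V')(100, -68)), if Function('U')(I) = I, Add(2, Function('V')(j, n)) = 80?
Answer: 29368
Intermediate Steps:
Function('V')(j, n) = 78 (Function('V')(j, n) = Add(-2, 80) = 78)
Add(Add(29335, Function('U')(-45)), Function('V')(100, -68)) = Add(Add(29335, -45), 78) = Add(29290, 78) = 29368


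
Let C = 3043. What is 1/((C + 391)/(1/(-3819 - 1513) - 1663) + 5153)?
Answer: 8867117/45673943813 ≈ 0.00019414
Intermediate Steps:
1/((C + 391)/(1/(-3819 - 1513) - 1663) + 5153) = 1/((3043 + 391)/(1/(-3819 - 1513) - 1663) + 5153) = 1/(3434/(1/(-5332) - 1663) + 5153) = 1/(3434/(-1/5332 - 1663) + 5153) = 1/(3434/(-8867117/5332) + 5153) = 1/(3434*(-5332/8867117) + 5153) = 1/(-18310088/8867117 + 5153) = 1/(45673943813/8867117) = 8867117/45673943813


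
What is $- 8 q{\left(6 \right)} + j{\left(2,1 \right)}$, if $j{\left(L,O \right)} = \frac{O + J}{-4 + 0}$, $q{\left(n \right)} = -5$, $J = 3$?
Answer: $39$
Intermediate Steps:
$j{\left(L,O \right)} = - \frac{3}{4} - \frac{O}{4}$ ($j{\left(L,O \right)} = \frac{O + 3}{-4 + 0} = \frac{3 + O}{-4} = \left(3 + O\right) \left(- \frac{1}{4}\right) = - \frac{3}{4} - \frac{O}{4}$)
$- 8 q{\left(6 \right)} + j{\left(2,1 \right)} = \left(-8\right) \left(-5\right) - 1 = 40 - 1 = 39$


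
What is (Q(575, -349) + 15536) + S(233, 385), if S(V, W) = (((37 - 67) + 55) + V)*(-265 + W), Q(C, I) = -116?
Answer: 46380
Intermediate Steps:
S(V, W) = (-265 + W)*(25 + V) (S(V, W) = ((-30 + 55) + V)*(-265 + W) = (25 + V)*(-265 + W) = (-265 + W)*(25 + V))
(Q(575, -349) + 15536) + S(233, 385) = (-116 + 15536) + (-6625 - 265*233 + 25*385 + 233*385) = 15420 + (-6625 - 61745 + 9625 + 89705) = 15420 + 30960 = 46380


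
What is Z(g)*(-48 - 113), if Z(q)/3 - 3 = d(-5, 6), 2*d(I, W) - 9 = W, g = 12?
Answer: -10143/2 ≈ -5071.5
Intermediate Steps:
d(I, W) = 9/2 + W/2
Z(q) = 63/2 (Z(q) = 9 + 3*(9/2 + (1/2)*6) = 9 + 3*(9/2 + 3) = 9 + 3*(15/2) = 9 + 45/2 = 63/2)
Z(g)*(-48 - 113) = 63*(-48 - 113)/2 = (63/2)*(-161) = -10143/2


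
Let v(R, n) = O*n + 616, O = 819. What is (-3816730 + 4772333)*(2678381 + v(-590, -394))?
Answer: 2251697860533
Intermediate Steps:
v(R, n) = 616 + 819*n (v(R, n) = 819*n + 616 = 616 + 819*n)
(-3816730 + 4772333)*(2678381 + v(-590, -394)) = (-3816730 + 4772333)*(2678381 + (616 + 819*(-394))) = 955603*(2678381 + (616 - 322686)) = 955603*(2678381 - 322070) = 955603*2356311 = 2251697860533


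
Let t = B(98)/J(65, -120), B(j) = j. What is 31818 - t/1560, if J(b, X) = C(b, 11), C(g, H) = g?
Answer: 1613172551/50700 ≈ 31818.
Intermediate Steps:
J(b, X) = b
t = 98/65 ≈ 1.5077
31818 - t/1560 = 31818 - 98/(65*1560) = 31818 - 1*49/50700 = 31818 - 49/50700 = 1613172551/50700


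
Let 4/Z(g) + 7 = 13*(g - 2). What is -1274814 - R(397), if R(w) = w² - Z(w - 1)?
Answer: -7326843641/5115 ≈ -1.4324e+6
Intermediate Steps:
Z(g) = 4/(-33 + 13*g) (Z(g) = 4/(-7 + 13*(g - 2)) = 4/(-7 + 13*(-2 + g)) = 4/(-7 + (-26 + 13*g)) = 4/(-33 + 13*g))
R(w) = w² - 4/(-46 + 13*w) (R(w) = w² - 4/(-33 + 13*(w - 1)) = w² - 4/(-33 + 13*(-1 + w)) = w² - 4/(-33 + (-13 + 13*w)) = w² - 4/(-46 + 13*w))
-1274814 - R(397) = -1274814 - (-4 + 397²*(-46 + 13*397))/(-46 + 13*397) = -1274814 - (-4 + 157609*(-46 + 5161))/(-46 + 5161) = -1274814 - (-4 + 157609*5115)/5115 = -1274814 - (-4 + 806170035)/5115 = -1274814 - 806170031/5115 = -7326843641/5115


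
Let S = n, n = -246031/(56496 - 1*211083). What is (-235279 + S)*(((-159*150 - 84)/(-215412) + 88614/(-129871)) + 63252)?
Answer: -5363204644271012734518125/360390886940427 ≈ -1.4882e+10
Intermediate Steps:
n = 246031/154587 (n = -246031/(56496 - 211083) = -246031/(-154587) = -246031*(-1/154587) = 246031/154587 ≈ 1.5915)
S = 246031/154587 ≈ 1.5915
(-235279 + S)*(((-159*150 - 84)/(-215412) + 88614/(-129871)) + 63252) = (-235279 + 246031/154587)*(((-159*150 - 84)/(-215412) + 88614/(-129871)) + 63252) = -36370828742*(((-23850 - 84)*(-1/215412) + 88614*(-1/129871)) + 63252)/154587 = -36370828742*((-23934*(-1/215412) - 88614/129871) + 63252)/154587 = -36370828742*((3989/35902 - 88614/129871) + 63252)/154587 = -36370828742*(-2663364409/4662628642 + 63252)/154587 = -36370828742/154587*294917923499375/4662628642 = -5363204644271012734518125/360390886940427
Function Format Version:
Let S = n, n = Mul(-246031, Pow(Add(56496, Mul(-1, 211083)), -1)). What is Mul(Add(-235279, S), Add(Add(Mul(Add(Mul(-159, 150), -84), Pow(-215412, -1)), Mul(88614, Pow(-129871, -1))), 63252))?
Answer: Rational(-5363204644271012734518125, 360390886940427) ≈ -1.4882e+10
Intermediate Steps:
n = Rational(246031, 154587) (n = Mul(-246031, Pow(Add(56496, -211083), -1)) = Mul(-246031, Pow(-154587, -1)) = Mul(-246031, Rational(-1, 154587)) = Rational(246031, 154587) ≈ 1.5915)
S = Rational(246031, 154587) ≈ 1.5915
Mul(Add(-235279, S), Add(Add(Mul(Add(Mul(-159, 150), -84), Pow(-215412, -1)), Mul(88614, Pow(-129871, -1))), 63252)) = Mul(Add(-235279, Rational(246031, 154587)), Add(Add(Mul(Add(Mul(-159, 150), -84), Pow(-215412, -1)), Mul(88614, Pow(-129871, -1))), 63252)) = Mul(Rational(-36370828742, 154587), Add(Add(Mul(Add(-23850, -84), Rational(-1, 215412)), Mul(88614, Rational(-1, 129871))), 63252)) = Mul(Rational(-36370828742, 154587), Add(Add(Mul(-23934, Rational(-1, 215412)), Rational(-88614, 129871)), 63252)) = Mul(Rational(-36370828742, 154587), Add(Add(Rational(3989, 35902), Rational(-88614, 129871)), 63252)) = Mul(Rational(-36370828742, 154587), Add(Rational(-2663364409, 4662628642), 63252)) = Mul(Rational(-36370828742, 154587), Rational(294917923499375, 4662628642)) = Rational(-5363204644271012734518125, 360390886940427)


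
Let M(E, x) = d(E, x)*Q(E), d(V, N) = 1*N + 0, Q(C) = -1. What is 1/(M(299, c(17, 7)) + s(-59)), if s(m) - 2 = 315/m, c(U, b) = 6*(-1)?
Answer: 59/157 ≈ 0.37580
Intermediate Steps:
c(U, b) = -6
s(m) = 2 + 315/m
d(V, N) = N (d(V, N) = N + 0 = N)
M(E, x) = -x (M(E, x) = x*(-1) = -x)
1/(M(299, c(17, 7)) + s(-59)) = 1/(-1*(-6) + (2 + 315/(-59))) = 1/(6 + (2 + 315*(-1/59))) = 1/(6 + (2 - 315/59)) = 1/(6 - 197/59) = 1/(157/59) = 59/157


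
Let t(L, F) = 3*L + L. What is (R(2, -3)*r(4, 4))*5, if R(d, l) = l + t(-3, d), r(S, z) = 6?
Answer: -450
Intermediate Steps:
t(L, F) = 4*L
R(d, l) = -12 + l (R(d, l) = l + 4*(-3) = l - 12 = -12 + l)
(R(2, -3)*r(4, 4))*5 = ((-12 - 3)*6)*5 = -15*6*5 = -90*5 = -450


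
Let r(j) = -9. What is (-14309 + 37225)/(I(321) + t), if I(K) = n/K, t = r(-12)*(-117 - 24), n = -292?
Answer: 7356036/407057 ≈ 18.071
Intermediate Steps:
t = 1269 (t = -9*(-117 - 24) = -9*(-141) = 1269)
I(K) = -292/K
(-14309 + 37225)/(I(321) + t) = (-14309 + 37225)/(-292/321 + 1269) = 22916/(-292*1/321 + 1269) = 22916/(-292/321 + 1269) = 22916/(407057/321) = 22916*(321/407057) = 7356036/407057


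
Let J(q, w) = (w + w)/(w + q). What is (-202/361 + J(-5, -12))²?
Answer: 27352900/37662769 ≈ 0.72626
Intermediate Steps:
J(q, w) = 2*w/(q + w) (J(q, w) = (2*w)/(q + w) = 2*w/(q + w))
(-202/361 + J(-5, -12))² = (-202/361 + 2*(-12)/(-5 - 12))² = (-202*1/361 + 2*(-12)/(-17))² = (-202/361 + 2*(-12)*(-1/17))² = (-202/361 + 24/17)² = (5230/6137)² = 27352900/37662769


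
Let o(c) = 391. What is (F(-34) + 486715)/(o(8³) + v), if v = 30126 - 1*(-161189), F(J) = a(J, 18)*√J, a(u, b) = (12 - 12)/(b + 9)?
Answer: 486715/191706 ≈ 2.5389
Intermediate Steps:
a(u, b) = 0 (a(u, b) = 0/(9 + b) = 0)
F(J) = 0 (F(J) = 0*√J = 0)
v = 191315 (v = 30126 + 161189 = 191315)
(F(-34) + 486715)/(o(8³) + v) = (0 + 486715)/(391 + 191315) = 486715/191706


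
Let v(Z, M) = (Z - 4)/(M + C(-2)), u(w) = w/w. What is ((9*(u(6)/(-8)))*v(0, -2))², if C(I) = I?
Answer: 81/64 ≈ 1.2656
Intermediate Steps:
u(w) = 1
v(Z, M) = (-4 + Z)/(-2 + M) (v(Z, M) = (Z - 4)/(M - 2) = (-4 + Z)/(-2 + M))
((9*(u(6)/(-8)))*v(0, -2))² = ((9*(1/(-8)))*((-4 + 0)/(-2 - 2)))² = ((9*(1*(-⅛)))*(-4/(-4)))² = ((9*(-⅛))*(-¼*(-4)))² = (-9/8*1)² = (-9/8)² = 81/64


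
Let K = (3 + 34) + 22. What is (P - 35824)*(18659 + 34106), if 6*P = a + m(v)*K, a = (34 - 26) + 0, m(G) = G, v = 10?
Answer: -5654983345/3 ≈ -1.8850e+9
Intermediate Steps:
a = 8 (a = 8 + 0 = 8)
K = 59 (K = 37 + 22 = 59)
P = 299/3 (P = (8 + 10*59)/6 = (8 + 590)/6 = (1/6)*598 = 299/3 ≈ 99.667)
(P - 35824)*(18659 + 34106) = (299/3 - 35824)*(18659 + 34106) = -107173/3*52765 = -5654983345/3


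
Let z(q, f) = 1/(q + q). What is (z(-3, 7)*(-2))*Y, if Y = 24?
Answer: 8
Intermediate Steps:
z(q, f) = 1/(2*q)
(z(-3, 7)*(-2))*Y = (((½)/(-3))*(-2))*24 = (((½)*(-⅓))*(-2))*24 = -⅙*(-2)*24 = (⅓)*24 = 8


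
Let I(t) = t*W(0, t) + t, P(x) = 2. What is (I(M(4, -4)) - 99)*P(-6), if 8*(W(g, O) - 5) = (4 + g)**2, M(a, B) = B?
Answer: -262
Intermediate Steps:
W(g, O) = 5 + (4 + g)**2/8
I(t) = 8*t (I(t) = t*(5 + (4 + 0)**2/8) + t = t*(5 + (1/8)*4**2) + t = t*(5 + (1/8)*16) + t = t*(5 + 2) + t = t*7 + t = 7*t + t = 8*t)
(I(M(4, -4)) - 99)*P(-6) = (8*(-4) - 99)*2 = (-32 - 99)*2 = -131*2 = -262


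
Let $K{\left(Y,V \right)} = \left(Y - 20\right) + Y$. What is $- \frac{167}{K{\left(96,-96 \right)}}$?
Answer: $- \frac{167}{172} \approx -0.97093$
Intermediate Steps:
$K{\left(Y,V \right)} = -20 + 2 Y$ ($K{\left(Y,V \right)} = \left(-20 + Y\right) + Y = -20 + 2 Y$)
$- \frac{167}{K{\left(96,-96 \right)}} = - \frac{167}{-20 + 2 \cdot 96} = - \frac{167}{-20 + 192} = - \frac{167}{172}$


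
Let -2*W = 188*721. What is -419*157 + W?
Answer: -133557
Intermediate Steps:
W = -67774 (W = -94*721 = -½*135548 = -67774)
-419*157 + W = -419*157 - 67774 = -65783 - 67774 = -133557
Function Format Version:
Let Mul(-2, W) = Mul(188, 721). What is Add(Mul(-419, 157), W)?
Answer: -133557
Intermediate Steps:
W = -67774 (W = Mul(Rational(-1, 2), Mul(188, 721)) = Mul(Rational(-1, 2), 135548) = -67774)
Add(Mul(-419, 157), W) = Add(Mul(-419, 157), -67774) = Add(-65783, -67774) = -133557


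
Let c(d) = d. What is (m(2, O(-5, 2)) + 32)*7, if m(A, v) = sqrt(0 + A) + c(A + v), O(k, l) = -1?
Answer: 231 + 7*sqrt(2) ≈ 240.90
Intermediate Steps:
m(A, v) = A + v + sqrt(A) (m(A, v) = sqrt(0 + A) + (A + v) = sqrt(A) + (A + v) = A + v + sqrt(A))
(m(2, O(-5, 2)) + 32)*7 = ((2 - 1 + sqrt(2)) + 32)*7 = ((1 + sqrt(2)) + 32)*7 = (33 + sqrt(2))*7 = 231 + 7*sqrt(2)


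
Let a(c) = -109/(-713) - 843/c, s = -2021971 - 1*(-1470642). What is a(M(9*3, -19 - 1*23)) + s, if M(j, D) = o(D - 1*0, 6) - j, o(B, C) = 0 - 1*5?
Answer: -12578517917/22816 ≈ -5.5130e+5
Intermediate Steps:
o(B, C) = -5 (o(B, C) = 0 - 5 = -5)
M(j, D) = -5 - j
s = -551329 (s = -2021971 + 1470642 = -551329)
a(c) = 109/713 - 843/c (a(c) = -109*(-1/713) - 843/c = 109/713 - 843/c)
a(M(9*3, -19 - 1*23)) + s = (109/713 - 843/(-5 - 9*3)) - 551329 = (109/713 - 843/(-5 - 1*27)) - 551329 = (109/713 - 843/(-5 - 27)) - 551329 = (109/713 - 843/(-32)) - 551329 = (109/713 - 843*(-1/32)) - 551329 = (109/713 + 843/32) - 551329 = 604547/22816 - 551329 = -12578517917/22816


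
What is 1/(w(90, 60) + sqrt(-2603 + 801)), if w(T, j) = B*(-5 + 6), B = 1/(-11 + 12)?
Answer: 1/1803 - I*sqrt(1802)/1803 ≈ 0.00055463 - 0.023544*I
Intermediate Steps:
B = 1 (B = 1/1 = 1)
w(T, j) = 1 (w(T, j) = 1*(-5 + 6) = 1*1 = 1)
1/(w(90, 60) + sqrt(-2603 + 801)) = 1/(1 + sqrt(-2603 + 801)) = 1/(1 + sqrt(-1802)) = 1/(1 + I*sqrt(1802))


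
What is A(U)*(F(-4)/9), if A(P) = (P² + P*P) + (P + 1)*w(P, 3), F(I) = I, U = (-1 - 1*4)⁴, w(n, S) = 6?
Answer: -3140024/9 ≈ -3.4889e+5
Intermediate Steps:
U = 625 (U = (-1 - 4)⁴ = (-5)⁴ = 625)
A(P) = 6 + 2*P² + 6*P (A(P) = (P² + P*P) + (P + 1)*6 = (P² + P²) + (1 + P)*6 = 2*P² + (6 + 6*P) = 6 + 2*P² + 6*P)
A(U)*(F(-4)/9) = (6 + 2*625² + 6*625)*(-4/9) = (6 + 2*390625 + 3750)*(-4*⅑) = (6 + 781250 + 3750)*(-4/9) = 785006*(-4/9) = -3140024/9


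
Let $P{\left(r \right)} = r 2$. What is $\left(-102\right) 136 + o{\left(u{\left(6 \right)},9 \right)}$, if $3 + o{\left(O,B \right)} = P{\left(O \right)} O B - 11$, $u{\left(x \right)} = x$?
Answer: $-13238$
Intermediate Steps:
$P{\left(r \right)} = 2 r$
$o{\left(O,B \right)} = -14 + 2 B O^{2}$ ($o{\left(O,B \right)} = -3 + \left(2 O O B - 11\right) = -3 + \left(2 O^{2} B - 11\right) = -3 + \left(2 B O^{2} - 11\right) = -3 + \left(-11 + 2 B O^{2}\right) = -14 + 2 B O^{2}$)
$\left(-102\right) 136 + o{\left(u{\left(6 \right)},9 \right)} = \left(-102\right) 136 - \left(14 - 18 \cdot 6^{2}\right) = -13872 - \left(14 - 648\right) = -13872 + \left(-14 + 648\right) = -13872 + 634 = -13238$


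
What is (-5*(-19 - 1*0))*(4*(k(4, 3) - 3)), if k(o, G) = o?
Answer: 380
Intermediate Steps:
(-5*(-19 - 1*0))*(4*(k(4, 3) - 3)) = (-5*(-19 - 1*0))*(4*(4 - 3)) = (-5*(-19 + 0))*(4*1) = -5*(-19)*4 = 95*4 = 380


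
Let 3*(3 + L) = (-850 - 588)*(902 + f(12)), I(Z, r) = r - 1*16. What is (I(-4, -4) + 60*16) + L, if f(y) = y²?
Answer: -1501337/3 ≈ -5.0045e+5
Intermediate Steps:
I(Z, r) = -16 + r (I(Z, r) = r - 16 = -16 + r)
L = -1504157/3 (L = -3 + ((-850 - 588)*(902 + 12²))/3 = -3 + (-1438*(902 + 144))/3 = -3 + (-1438*1046)/3 = -3 + (⅓)*(-1504148) = -3 - 1504148/3 = -1504157/3 ≈ -5.0139e+5)
(I(-4, -4) + 60*16) + L = ((-16 - 4) + 60*16) - 1504157/3 = (-20 + 960) - 1504157/3 = 940 - 1504157/3 = -1501337/3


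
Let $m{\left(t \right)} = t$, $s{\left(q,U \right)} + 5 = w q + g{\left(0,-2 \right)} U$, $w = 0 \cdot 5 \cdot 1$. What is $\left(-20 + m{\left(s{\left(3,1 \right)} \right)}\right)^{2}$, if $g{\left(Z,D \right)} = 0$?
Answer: $625$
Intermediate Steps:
$w = 0$ ($w = 0 \cdot 1 = 0$)
$s{\left(q,U \right)} = -5$ ($s{\left(q,U \right)} = -5 + \left(0 q + 0 U\right) = -5 + \left(0 + 0\right) = -5 + 0 = -5$)
$\left(-20 + m{\left(s{\left(3,1 \right)} \right)}\right)^{2} = \left(-20 - 5\right)^{2} = \left(-25\right)^{2} = 625$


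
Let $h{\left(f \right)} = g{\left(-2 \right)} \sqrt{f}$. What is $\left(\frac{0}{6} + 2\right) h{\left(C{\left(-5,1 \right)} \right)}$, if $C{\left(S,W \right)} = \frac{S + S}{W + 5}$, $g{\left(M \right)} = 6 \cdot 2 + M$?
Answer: $\frac{20 i \sqrt{15}}{3} \approx 25.82 i$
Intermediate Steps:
$g{\left(M \right)} = 12 + M$
$C{\left(S,W \right)} = \frac{2 S}{5 + W}$
$h{\left(f \right)} = 10 \sqrt{f}$ ($h{\left(f \right)} = \left(12 - 2\right) \sqrt{f} = 10 \sqrt{f}$)
$\left(\frac{0}{6} + 2\right) h{\left(C{\left(-5,1 \right)} \right)} = \left(\frac{0}{6} + 2\right) 10 \sqrt{2 \left(-5\right) \frac{1}{5 + 1}} = \left(0 \cdot \frac{1}{6} + 2\right) 10 \sqrt{2 \left(-5\right) \frac{1}{6}} = \left(0 + 2\right) 10 \sqrt{2 \left(-5\right) \frac{1}{6}} = 2 \cdot 10 \sqrt{- \frac{5}{3}} = 2 \cdot 10 \frac{i \sqrt{15}}{3} = 2 \frac{10 i \sqrt{15}}{3} = \frac{20 i \sqrt{15}}{3}$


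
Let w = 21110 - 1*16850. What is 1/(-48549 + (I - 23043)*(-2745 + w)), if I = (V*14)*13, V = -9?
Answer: -1/37440264 ≈ -2.6709e-8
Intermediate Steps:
w = 4260 (w = 21110 - 16850 = 4260)
I = -1638 (I = -9*14*13 = -126*13 = -1638)
1/(-48549 + (I - 23043)*(-2745 + w)) = 1/(-48549 + (-1638 - 23043)*(-2745 + 4260)) = 1/(-48549 - 24681*1515) = 1/(-48549 - 37391715) = 1/(-37440264) = -1/37440264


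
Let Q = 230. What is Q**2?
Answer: 52900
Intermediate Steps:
Q**2 = 230**2 = 52900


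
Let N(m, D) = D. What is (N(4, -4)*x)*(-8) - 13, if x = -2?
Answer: -77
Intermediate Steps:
(N(4, -4)*x)*(-8) - 13 = -4*(-2)*(-8) - 13 = 8*(-8) - 13 = -64 - 13 = -77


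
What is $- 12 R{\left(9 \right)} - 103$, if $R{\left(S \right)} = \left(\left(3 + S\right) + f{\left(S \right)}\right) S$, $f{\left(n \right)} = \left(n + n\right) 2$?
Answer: $-5287$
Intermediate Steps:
$f{\left(n \right)} = 4 n$ ($f{\left(n \right)} = 2 n 2 = 4 n$)
$R{\left(S \right)} = S \left(3 + 5 S\right)$ ($R{\left(S \right)} = \left(\left(3 + S\right) + 4 S\right) S = \left(3 + 5 S\right) S = S \left(3 + 5 S\right)$)
$- 12 R{\left(9 \right)} - 103 = - 12 \cdot 9 \left(3 + 5 \cdot 9\right) - 103 = - 12 \cdot 9 \left(3 + 45\right) - 103 = - 12 \cdot 9 \cdot 48 - 103 = \left(-12\right) 432 - 103 = -5184 - 103 = -5287$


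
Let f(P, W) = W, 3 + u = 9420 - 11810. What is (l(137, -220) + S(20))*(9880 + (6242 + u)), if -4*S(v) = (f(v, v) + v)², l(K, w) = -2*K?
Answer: -9253346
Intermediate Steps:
u = -2393 (u = -3 + (9420 - 11810) = -3 - 2390 = -2393)
S(v) = -v² (S(v) = -(v + v)²/4 = -4*v²/4 = -v²)
(l(137, -220) + S(20))*(9880 + (6242 + u)) = (-2*137 - 1*20²)*(9880 + (6242 - 2393)) = (-274 - 1*400)*(9880 + 3849) = (-274 - 400)*13729 = -674*13729 = -9253346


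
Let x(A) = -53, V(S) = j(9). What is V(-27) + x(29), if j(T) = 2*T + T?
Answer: -26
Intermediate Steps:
j(T) = 3*T
V(S) = 27 (V(S) = 3*9 = 27)
V(-27) + x(29) = 27 - 53 = -26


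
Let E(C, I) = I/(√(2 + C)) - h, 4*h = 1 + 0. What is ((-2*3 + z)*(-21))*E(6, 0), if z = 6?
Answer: 0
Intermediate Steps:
h = ¼ (h = (1 + 0)/4 = (¼)*1 = ¼ ≈ 0.25000)
E(C, I) = -¼ + I/√(2 + C) (E(C, I) = I/(√(2 + C)) - 1*¼ = I/√(2 + C) - ¼ = -¼ + I/√(2 + C))
((-2*3 + z)*(-21))*E(6, 0) = ((-2*3 + 6)*(-21))*(-¼ + 0/√(2 + 6)) = ((-6 + 6)*(-21))*(-¼ + 0/√8) = (0*(-21))*(-¼ + 0*(√2/4)) = 0*(-¼ + 0) = 0*(-¼) = 0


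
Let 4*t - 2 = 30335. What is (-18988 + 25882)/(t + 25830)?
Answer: 27576/133657 ≈ 0.20632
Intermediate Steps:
t = 30337/4 (t = ½ + (¼)*30335 = ½ + 30335/4 = 30337/4 ≈ 7584.3)
(-18988 + 25882)/(t + 25830) = (-18988 + 25882)/(30337/4 + 25830) = 6894/(133657/4) = 6894*(4/133657) = 27576/133657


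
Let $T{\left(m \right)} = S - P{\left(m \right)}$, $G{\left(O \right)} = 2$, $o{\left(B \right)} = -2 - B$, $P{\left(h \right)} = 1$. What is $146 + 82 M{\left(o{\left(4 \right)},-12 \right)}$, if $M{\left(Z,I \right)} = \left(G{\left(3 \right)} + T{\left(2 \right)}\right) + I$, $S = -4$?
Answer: $-1084$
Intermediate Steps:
$T{\left(m \right)} = -5$ ($T{\left(m \right)} = -4 - 1 = -5$)
$M{\left(Z,I \right)} = -3 + I$ ($M{\left(Z,I \right)} = \left(2 - 5\right) + I = -3 + I$)
$146 + 82 M{\left(o{\left(4 \right)},-12 \right)} = 146 + 82 \left(-3 - 12\right) = 146 + 82 \left(-15\right) = 146 - 1230 = -1084$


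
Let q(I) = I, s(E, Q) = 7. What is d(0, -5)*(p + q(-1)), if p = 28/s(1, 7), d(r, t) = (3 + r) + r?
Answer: 9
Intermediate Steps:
d(r, t) = 3 + 2*r
p = 4 (p = 28/7 = 28*(⅐) = 4)
d(0, -5)*(p + q(-1)) = (3 + 2*0)*(4 - 1) = (3 + 0)*3 = 3*3 = 9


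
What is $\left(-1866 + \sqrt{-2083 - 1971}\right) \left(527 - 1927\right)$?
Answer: $2612400 - 1400 i \sqrt{4054} \approx 2.6124 \cdot 10^{6} - 89140.0 i$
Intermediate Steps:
$\left(-1866 + \sqrt{-2083 - 1971}\right) \left(527 - 1927\right) = \left(-1866 + \sqrt{-4054}\right) \left(-1400\right) = \left(-1866 + i \sqrt{4054}\right) \left(-1400\right) = 2612400 - 1400 i \sqrt{4054}$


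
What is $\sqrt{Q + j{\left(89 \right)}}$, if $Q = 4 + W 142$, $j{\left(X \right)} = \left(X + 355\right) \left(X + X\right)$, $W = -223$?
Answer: $\sqrt{47370} \approx 217.65$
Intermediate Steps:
$j{\left(X \right)} = 2 X \left(355 + X\right)$ ($j{\left(X \right)} = \left(355 + X\right) 2 X = 2 X \left(355 + X\right)$)
$Q = -31662$ ($Q = 4 - 31666 = -31662$)
$\sqrt{Q + j{\left(89 \right)}} = \sqrt{-31662 + 2 \cdot 89 \left(355 + 89\right)} = \sqrt{-31662 + 2 \cdot 89 \cdot 444} = \sqrt{-31662 + 79032} = \sqrt{47370}$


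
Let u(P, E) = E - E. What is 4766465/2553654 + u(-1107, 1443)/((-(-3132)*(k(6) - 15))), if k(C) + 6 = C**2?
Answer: 4766465/2553654 ≈ 1.8665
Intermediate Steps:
k(C) = -6 + C**2
u(P, E) = 0
4766465/2553654 + u(-1107, 1443)/((-(-3132)*(k(6) - 15))) = 4766465/2553654 + 0/((-(-3132)*((-6 + 6**2) - 15))) = 4766465*(1/2553654) + 0/((-(-3132)*((-6 + 36) - 15))) = 4766465/2553654 + 0/((-(-3132)*(30 - 15))) = 4766465/2553654 + 0/((-(-3132)*15)) = 4766465/2553654 + 0/((-54*(-870))) = 4766465/2553654 + 0/46980 = 4766465/2553654 + 0*(1/46980) = 4766465/2553654 + 0 = 4766465/2553654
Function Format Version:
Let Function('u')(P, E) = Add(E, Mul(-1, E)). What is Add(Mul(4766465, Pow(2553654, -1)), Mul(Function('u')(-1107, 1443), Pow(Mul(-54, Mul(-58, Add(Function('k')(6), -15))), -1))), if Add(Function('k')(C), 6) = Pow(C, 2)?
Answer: Rational(4766465, 2553654) ≈ 1.8665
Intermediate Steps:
Function('k')(C) = Add(-6, Pow(C, 2))
Function('u')(P, E) = 0
Add(Mul(4766465, Pow(2553654, -1)), Mul(Function('u')(-1107, 1443), Pow(Mul(-54, Mul(-58, Add(Function('k')(6), -15))), -1))) = Add(Mul(4766465, Pow(2553654, -1)), Mul(0, Pow(Mul(-54, Mul(-58, Add(Add(-6, Pow(6, 2)), -15))), -1))) = Add(Mul(4766465, Rational(1, 2553654)), Mul(0, Pow(Mul(-54, Mul(-58, Add(Add(-6, 36), -15))), -1))) = Add(Rational(4766465, 2553654), Mul(0, Pow(Mul(-54, Mul(-58, Add(30, -15))), -1))) = Add(Rational(4766465, 2553654), Mul(0, Pow(Mul(-54, Mul(-58, 15)), -1))) = Add(Rational(4766465, 2553654), Mul(0, Pow(Mul(-54, -870), -1))) = Add(Rational(4766465, 2553654), Mul(0, Pow(46980, -1))) = Add(Rational(4766465, 2553654), Mul(0, Rational(1, 46980))) = Add(Rational(4766465, 2553654), 0) = Rational(4766465, 2553654)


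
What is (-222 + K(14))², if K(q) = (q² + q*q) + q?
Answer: 33856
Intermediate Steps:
K(q) = q + 2*q² (K(q) = (q² + q²) + q = 2*q² + q = q + 2*q²)
(-222 + K(14))² = (-222 + 14*(1 + 2*14))² = (-222 + 14*(1 + 28))² = (-222 + 14*29)² = (-222 + 406)² = 184² = 33856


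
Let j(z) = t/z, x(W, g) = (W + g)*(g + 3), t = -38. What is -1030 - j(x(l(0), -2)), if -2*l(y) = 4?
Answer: -2079/2 ≈ -1039.5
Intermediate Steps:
l(y) = -2 (l(y) = -1/2*4 = -2)
x(W, g) = (3 + g)*(W + g) (x(W, g) = (W + g)*(3 + g) = (3 + g)*(W + g))
j(z) = -38/z
-1030 - j(x(l(0), -2)) = -1030 - (-38)/((-2)**2 + 3*(-2) + 3*(-2) - 2*(-2)) = -1030 - (-38)/(4 - 6 - 6 + 4) = -1030 - (-38)/(-4) = -1030 - (-38)*(-1)/4 = -1030 - 1*19/2 = -1030 - 19/2 = -2079/2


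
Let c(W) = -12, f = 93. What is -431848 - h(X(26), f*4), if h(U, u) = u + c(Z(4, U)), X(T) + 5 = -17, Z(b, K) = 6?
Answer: -432208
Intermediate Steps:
X(T) = -22 (X(T) = -5 - 17 = -22)
h(U, u) = -12 + u (h(U, u) = u - 12 = -12 + u)
-431848 - h(X(26), f*4) = -431848 - (-12 + 93*4) = -431848 - (-12 + 372) = -431848 - 1*360 = -431848 - 360 = -432208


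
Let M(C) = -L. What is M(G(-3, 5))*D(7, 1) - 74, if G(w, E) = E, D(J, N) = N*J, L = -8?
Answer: -18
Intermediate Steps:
D(J, N) = J*N
M(C) = 8 (M(C) = -1*(-8) = 8)
M(G(-3, 5))*D(7, 1) - 74 = 8*(7*1) - 74 = 8*7 - 74 = 56 - 74 = -18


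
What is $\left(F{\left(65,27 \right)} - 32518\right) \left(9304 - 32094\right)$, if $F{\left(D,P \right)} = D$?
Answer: $739603870$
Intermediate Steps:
$\left(F{\left(65,27 \right)} - 32518\right) \left(9304 - 32094\right) = \left(65 - 32518\right) \left(9304 - 32094\right) = \left(-32453\right) \left(-22790\right) = 739603870$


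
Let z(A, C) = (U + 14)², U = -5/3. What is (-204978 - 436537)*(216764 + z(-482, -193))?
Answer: -1252394451175/9 ≈ -1.3915e+11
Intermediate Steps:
U = -5/3 (U = -5*⅓ = -5/3 ≈ -1.6667)
z(A, C) = 1369/9 (z(A, C) = (-5/3 + 14)² = (37/3)² = 1369/9)
(-204978 - 436537)*(216764 + z(-482, -193)) = (-204978 - 436537)*(216764 + 1369/9) = -641515*1952245/9 = -1252394451175/9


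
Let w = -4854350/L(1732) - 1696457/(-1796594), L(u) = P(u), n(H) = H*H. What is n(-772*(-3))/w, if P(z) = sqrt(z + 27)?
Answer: -9585493916242339722144/25353668459329044341516203 - 28014755157051732245443200*sqrt(1759)/25353668459329044341516203 ≈ -46.343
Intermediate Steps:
n(H) = H**2
P(z) = sqrt(27 + z)
L(u) = sqrt(27 + u)
w = 1696457/1796594 - 4854350*sqrt(1759)/1759 (w = -4854350/sqrt(27 + 1732) - 1696457/(-1796594) = -4854350*sqrt(1759)/1759 - 1696457*(-1/1796594) = -4854350*sqrt(1759)/1759 + 1696457/1796594 = 1696457/1796594 - 4854350*sqrt(1759)/1759 ≈ -1.1574e+5)
n(-772*(-3))/w = (-772*(-3))**2/(1696457/1796594 - 4854350*sqrt(1759)/1759) = 2316**2/(1696457/1796594 - 4854350*sqrt(1759)/1759) = 5363856/(1696457/1796594 - 4854350*sqrt(1759)/1759)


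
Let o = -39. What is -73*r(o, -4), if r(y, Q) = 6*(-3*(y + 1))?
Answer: -49932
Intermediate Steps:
r(y, Q) = -18 - 18*y (r(y, Q) = 6*(-3*(1 + y)) = 6*(-3 - 3*y) = -18 - 18*y)
-73*r(o, -4) = -73*(-18 - 18*(-39)) = -73*(-18 + 702) = -73*684 = -49932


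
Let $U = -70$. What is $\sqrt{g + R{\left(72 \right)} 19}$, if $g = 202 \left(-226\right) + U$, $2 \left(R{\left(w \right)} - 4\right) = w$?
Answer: $i \sqrt{44962} \approx 212.04 i$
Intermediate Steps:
$R{\left(w \right)} = 4 + \frac{w}{2}$
$g = -45722$ ($g = 202 \left(-226\right) - 70 = -45652 - 70 = -45722$)
$\sqrt{g + R{\left(72 \right)} 19} = \sqrt{-45722 + \left(4 + \frac{1}{2} \cdot 72\right) 19} = \sqrt{-45722 + \left(4 + 36\right) 19} = \sqrt{-45722 + 40 \cdot 19} = \sqrt{-45722 + 760} = \sqrt{-44962} = i \sqrt{44962}$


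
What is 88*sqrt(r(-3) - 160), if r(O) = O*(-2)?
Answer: 88*I*sqrt(154) ≈ 1092.1*I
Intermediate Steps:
r(O) = -2*O
88*sqrt(r(-3) - 160) = 88*sqrt(-2*(-3) - 160) = 88*sqrt(6 - 160) = 88*sqrt(-154) = 88*(I*sqrt(154)) = 88*I*sqrt(154)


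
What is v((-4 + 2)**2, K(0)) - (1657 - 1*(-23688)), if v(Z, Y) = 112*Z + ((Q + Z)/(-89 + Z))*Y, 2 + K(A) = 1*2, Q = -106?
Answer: -24897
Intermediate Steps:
K(A) = 0 (K(A) = -2 + 1*2 = -2 + 2 = 0)
v(Z, Y) = 112*Z + Y*(-106 + Z)/(-89 + Z) (v(Z, Y) = 112*Z + ((-106 + Z)/(-89 + Z))*Y = 112*Z + Y*(-106 + Z)/(-89 + Z))
v((-4 + 2)**2, K(0)) - (1657 - 1*(-23688)) = (-9968*(-4 + 2)**2 - 106*0 + 112*((-4 + 2)**2)**2 + 0*(-4 + 2)**2)/(-89 + (-4 + 2)**2) - (1657 - 1*(-23688)) = (-9968*(-2)**2 + 0 + 112*((-2)**2)**2 + 0*(-2)**2)/(-89 + (-2)**2) - (1657 + 23688) = (-9968*4 + 0 + 112*4**2 + 0*4)/(-89 + 4) - 1*25345 = (-39872 + 0 + 112*16 + 0)/(-85) - 25345 = -(-39872 + 0 + 1792 + 0)/85 - 25345 = -1/85*(-38080) - 25345 = 448 - 25345 = -24897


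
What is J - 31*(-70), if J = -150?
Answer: 2020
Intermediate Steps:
J - 31*(-70) = -150 - 31*(-70) = -150 + 2170 = 2020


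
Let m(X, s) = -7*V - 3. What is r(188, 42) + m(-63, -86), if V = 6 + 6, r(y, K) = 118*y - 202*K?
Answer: 13613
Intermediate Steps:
r(y, K) = -202*K + 118*y
V = 12
m(X, s) = -87 (m(X, s) = -7*12 - 3 = -84 - 3 = -87)
r(188, 42) + m(-63, -86) = (-202*42 + 118*188) - 87 = (-8484 + 22184) - 87 = 13700 - 87 = 13613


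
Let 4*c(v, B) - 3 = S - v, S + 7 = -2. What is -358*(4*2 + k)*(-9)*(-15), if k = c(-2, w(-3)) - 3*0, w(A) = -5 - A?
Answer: -338310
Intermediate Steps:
S = -9 (S = -7 - 2 = -9)
c(v, B) = -3/2 - v/4 (c(v, B) = ¾ + (-9 - v)/4 = ¾ + (-9/4 - v/4) = -3/2 - v/4)
k = -1 (k = (-3/2 - ¼*(-2)) - 3*0 = (-3/2 + ½) + 0 = -1 + 0 = -1)
-358*(4*2 + k)*(-9)*(-15) = -358*(4*2 - 1)*(-9)*(-15) = -358*(8 - 1)*(-9)*(-15) = -2506*(-9)*(-15) = -358*(-63)*(-15) = 22554*(-15) = -338310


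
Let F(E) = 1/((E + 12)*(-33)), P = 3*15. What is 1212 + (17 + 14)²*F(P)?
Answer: 2278811/1881 ≈ 1211.5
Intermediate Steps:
P = 45
F(E) = -1/(33*(12 + E)) (F(E) = -1/33/(12 + E) = -1/(33*(12 + E)))
1212 + (17 + 14)²*F(P) = 1212 + (17 + 14)²*(-1/(396 + 33*45)) = 1212 + 31²*(-1/(396 + 1485)) = 1212 + 961*(-1/1881) = 1212 - 961/1881 = 2278811/1881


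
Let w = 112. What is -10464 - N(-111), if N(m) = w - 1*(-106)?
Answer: -10682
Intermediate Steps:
N(m) = 218 (N(m) = 112 - 1*(-106) = 112 + 106 = 218)
-10464 - N(-111) = -10464 - 1*218 = -10464 - 218 = -10682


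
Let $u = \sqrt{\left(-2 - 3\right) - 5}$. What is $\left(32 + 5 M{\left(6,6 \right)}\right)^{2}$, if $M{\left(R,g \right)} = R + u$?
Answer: $3594 + 620 i \sqrt{10} \approx 3594.0 + 1960.6 i$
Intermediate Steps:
$u = i \sqrt{10}$ ($u = \sqrt{\left(-2 - 3\right) - 5} = \sqrt{-5 - 5} = \sqrt{-10} = i \sqrt{10} \approx 3.1623 i$)
$M{\left(R,g \right)} = R + i \sqrt{10}$
$\left(32 + 5 M{\left(6,6 \right)}\right)^{2} = \left(32 + 5 \left(6 + i \sqrt{10}\right)\right)^{2} = \left(32 + \left(30 + 5 i \sqrt{10}\right)\right)^{2} = \left(62 + 5 i \sqrt{10}\right)^{2}$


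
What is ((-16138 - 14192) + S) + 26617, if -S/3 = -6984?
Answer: 17239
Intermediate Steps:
S = 20952 (S = -3*(-6984) = 20952)
((-16138 - 14192) + S) + 26617 = ((-16138 - 14192) + 20952) + 26617 = (-30330 + 20952) + 26617 = -9378 + 26617 = 17239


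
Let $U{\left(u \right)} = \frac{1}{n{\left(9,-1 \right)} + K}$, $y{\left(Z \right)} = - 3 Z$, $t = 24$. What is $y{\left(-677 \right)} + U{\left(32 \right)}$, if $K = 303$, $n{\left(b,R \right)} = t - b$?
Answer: $\frac{645859}{318} \approx 2031.0$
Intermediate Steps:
$n{\left(b,R \right)} = 24 - b$
$U{\left(u \right)} = \frac{1}{318}$ ($U{\left(u \right)} = \frac{1}{\left(24 - 9\right) + 303} = \frac{1}{15 + 303} = \frac{1}{318}$)
$y{\left(-677 \right)} + U{\left(32 \right)} = \left(-3\right) \left(-677\right) + \frac{1}{318} = 2031 + \frac{1}{318} = \frac{645859}{318}$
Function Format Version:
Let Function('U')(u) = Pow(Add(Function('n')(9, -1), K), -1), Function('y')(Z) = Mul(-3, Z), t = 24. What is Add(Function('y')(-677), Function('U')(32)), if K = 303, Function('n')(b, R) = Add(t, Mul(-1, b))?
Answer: Rational(645859, 318) ≈ 2031.0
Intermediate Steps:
Function('n')(b, R) = Add(24, Mul(-1, b))
Function('U')(u) = Rational(1, 318) (Function('U')(u) = Pow(Add(Add(24, Mul(-1, 9)), 303), -1) = Pow(Add(Add(24, -9), 303), -1) = Pow(Add(15, 303), -1) = Pow(318, -1) = Rational(1, 318))
Add(Function('y')(-677), Function('U')(32)) = Add(Mul(-3, -677), Rational(1, 318)) = Add(2031, Rational(1, 318)) = Rational(645859, 318)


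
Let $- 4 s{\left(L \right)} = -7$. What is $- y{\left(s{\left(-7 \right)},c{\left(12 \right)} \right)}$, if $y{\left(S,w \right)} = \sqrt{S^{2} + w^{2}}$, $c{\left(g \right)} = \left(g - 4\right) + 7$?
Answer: $- \frac{\sqrt{3649}}{4} \approx -15.102$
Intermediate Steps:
$c{\left(g \right)} = 3 + g$ ($c{\left(g \right)} = \left(-4 + g\right) + 7 = 3 + g$)
$s{\left(L \right)} = \frac{7}{4}$ ($s{\left(L \right)} = \left(- \frac{1}{4}\right) \left(-7\right) = \frac{7}{4}$)
$- y{\left(s{\left(-7 \right)},c{\left(12 \right)} \right)} = - \sqrt{\left(\frac{7}{4}\right)^{2} + \left(3 + 12\right)^{2}} = - \sqrt{\frac{49}{16} + 15^{2}} = - \sqrt{\frac{49}{16} + 225} = - \sqrt{\frac{3649}{16}} = - \frac{\sqrt{3649}}{4}$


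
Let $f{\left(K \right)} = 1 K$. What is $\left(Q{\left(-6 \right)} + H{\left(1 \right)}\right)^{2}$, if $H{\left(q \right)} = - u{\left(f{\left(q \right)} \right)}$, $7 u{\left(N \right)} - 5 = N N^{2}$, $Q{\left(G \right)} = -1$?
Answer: $\frac{169}{49} \approx 3.449$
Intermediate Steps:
$f{\left(K \right)} = K$
$u{\left(N \right)} = \frac{5}{7} + \frac{N^{3}}{7}$ ($u{\left(N \right)} = \frac{5}{7} + \frac{N N^{2}}{7} = \frac{5}{7} + \frac{N^{3}}{7}$)
$H{\left(q \right)} = - \frac{5}{7} - \frac{q^{3}}{7}$ ($H{\left(q \right)} = - (\frac{5}{7} + \frac{q^{3}}{7}) = - \frac{5}{7} - \frac{q^{3}}{7}$)
$\left(Q{\left(-6 \right)} + H{\left(1 \right)}\right)^{2} = \left(-1 - \left(\frac{5}{7} + \frac{1^{3}}{7}\right)\right)^{2} = \left(-1 - \frac{6}{7}\right)^{2} = \left(- \frac{13}{7}\right)^{2} = \frac{169}{49}$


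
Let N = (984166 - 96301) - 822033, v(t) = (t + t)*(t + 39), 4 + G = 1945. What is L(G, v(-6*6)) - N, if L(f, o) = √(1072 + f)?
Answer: -65832 + √3013 ≈ -65777.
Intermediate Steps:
G = 1941 (G = -4 + 1945 = 1941)
v(t) = 2*t*(39 + t) (v(t) = (2*t)*(39 + t) = 2*t*(39 + t))
N = 65832 (N = 887865 - 822033 = 65832)
L(G, v(-6*6)) - N = √(1072 + 1941) - 1*65832 = √3013 - 65832 = -65832 + √3013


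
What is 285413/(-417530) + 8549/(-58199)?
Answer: -20180215157/24299828470 ≈ -0.83047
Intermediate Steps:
285413/(-417530) + 8549/(-58199) = 285413*(-1/417530) + 8549*(-1/58199) = -285413/417530 - 8549/58199 = -20180215157/24299828470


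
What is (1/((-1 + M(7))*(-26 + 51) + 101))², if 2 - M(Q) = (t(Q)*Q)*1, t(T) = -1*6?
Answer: 1/1382976 ≈ 7.2308e-7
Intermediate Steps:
t(T) = -6
M(Q) = 2 + 6*Q (M(Q) = 2 - (-6*Q) = 2 - (-6)*Q = 2 + 6*Q)
(1/((-1 + M(7))*(-26 + 51) + 101))² = (1/((-1 + (2 + 6*7))*(-26 + 51) + 101))² = (1/((-1 + (2 + 42))*25 + 101))² = (1/((-1 + 44)*25 + 101))² = (1/(43*25 + 101))² = (1/(1075 + 101))² = (1/1176)² = 1/1382976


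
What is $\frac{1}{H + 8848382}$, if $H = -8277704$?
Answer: $\frac{1}{570678} \approx 1.7523 \cdot 10^{-6}$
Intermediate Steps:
$\frac{1}{H + 8848382} = \frac{1}{-8277704 + 8848382} = \frac{1}{570678}$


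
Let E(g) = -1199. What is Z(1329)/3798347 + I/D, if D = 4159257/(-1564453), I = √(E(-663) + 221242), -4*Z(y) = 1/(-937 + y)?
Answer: -1/5955808096 - 1564453*√220043/4159257 ≈ -176.44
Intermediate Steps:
Z(y) = -1/(4*(-937 + y))
I = √220043 (I = √(-1199 + 221242) = √220043 ≈ 469.09)
D = -4159257/1564453 (D = 4159257*(-1/1564453) = -4159257/1564453 ≈ -2.6586)
Z(1329)/3798347 + I/D = -1/(-3748 + 4*1329)/3798347 + √220043/(-4159257/1564453) = -1/(-3748 + 5316)*(1/3798347) + √220043*(-1564453/4159257) = -1/1568*(1/3798347) - 1564453*√220043/4159257 = -1*1/1568*(1/3798347) - 1564453*√220043/4159257 = -1/1568*1/3798347 - 1564453*√220043/4159257 = -1/5955808096 - 1564453*√220043/4159257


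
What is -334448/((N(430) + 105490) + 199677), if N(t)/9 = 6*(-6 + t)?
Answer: -334448/328063 ≈ -1.0195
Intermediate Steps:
N(t) = -324 + 54*t (N(t) = 9*(6*(-6 + t)) = 9*(-36 + 6*t) = -324 + 54*t)
-334448/((N(430) + 105490) + 199677) = -334448/(((-324 + 54*430) + 105490) + 199677) = -334448/(((-324 + 23220) + 105490) + 199677) = -334448/((22896 + 105490) + 199677) = -334448/(128386 + 199677) = -334448/328063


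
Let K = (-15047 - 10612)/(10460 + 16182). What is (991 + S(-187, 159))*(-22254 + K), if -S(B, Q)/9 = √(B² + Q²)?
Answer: -587580476457/26642 + 26681252715*√2410/26642 ≈ 2.7109e+7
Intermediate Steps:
S(B, Q) = -9*√(B² + Q²)
K = -25659/26642 ≈ -0.96310
(991 + S(-187, 159))*(-22254 + K) = (991 - 9*√((-187)² + 159²))*(-22254 - 25659/26642) = (991 - 9*√(34969 + 25281))*(-592916727/26642) = (991 - 45*√2410)*(-592916727/26642) = -587580476457/26642 + 26681252715*√2410/26642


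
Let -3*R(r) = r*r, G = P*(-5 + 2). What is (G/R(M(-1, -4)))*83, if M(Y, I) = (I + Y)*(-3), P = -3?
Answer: -249/25 ≈ -9.9600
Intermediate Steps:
M(Y, I) = -3*I - 3*Y
G = 9 (G = -3*(-5 + 2) = -3*(-3) = 9)
R(r) = -r**2/3 (R(r) = -r*r/3 = -r**2/3)
(G/R(M(-1, -4)))*83 = (9/((-(-3*(-4) - 3*(-1))**2/3)))*83 = (9/((-(12 + 3)**2/3)))*83 = (9/((-1/3*15**2)))*83 = (9/((-1/3*225)))*83 = (9/(-75))*83 = (9*(-1/75))*83 = -3/25*83 = -249/25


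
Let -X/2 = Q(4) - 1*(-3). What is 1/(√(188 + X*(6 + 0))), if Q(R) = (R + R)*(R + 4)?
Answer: -I*√154/308 ≈ -0.040291*I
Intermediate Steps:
Q(R) = 2*R*(4 + R) (Q(R) = (2*R)*(4 + R) = 2*R*(4 + R))
X = -134 (X = -2*(2*4*(4 + 4) - 1*(-3)) = -2*(2*4*8 + 3) = -2*(64 + 3) = -2*67 = -134)
1/(√(188 + X*(6 + 0))) = 1/(√(188 - 134*(6 + 0))) = 1/(√(188 - 134*6)) = 1/(√(188 - 804)) = 1/(√(-616)) = 1/(2*I*√154) = -I*√154/308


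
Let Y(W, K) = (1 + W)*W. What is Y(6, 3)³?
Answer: 74088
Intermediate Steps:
Y(W, K) = W*(1 + W)
Y(6, 3)³ = (6*(1 + 6))³ = (6*7)³ = 42³ = 74088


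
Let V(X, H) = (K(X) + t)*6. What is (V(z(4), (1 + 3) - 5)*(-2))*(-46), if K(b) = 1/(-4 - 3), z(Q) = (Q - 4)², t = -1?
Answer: -4416/7 ≈ -630.86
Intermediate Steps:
z(Q) = (-4 + Q)²
K(b) = -⅐ (K(b) = 1/(-7) = -⅐)
V(X, H) = -48/7 (V(X, H) = (-⅐ - 1)*6 = -8/7*6 = -48/7)
(V(z(4), (1 + 3) - 5)*(-2))*(-46) = -48/7*(-2)*(-46) = (96/7)*(-46) = -4416/7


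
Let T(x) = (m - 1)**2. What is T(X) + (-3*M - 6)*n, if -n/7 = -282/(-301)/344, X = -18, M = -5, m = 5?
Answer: 117067/7396 ≈ 15.828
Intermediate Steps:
T(x) = 16 (T(x) = (5 - 1)**2 = 4**2 = 16)
n = -141/7396 (n = -7*(-282/(-301))/344 = -7*(-282*(-1/301))/344 = -282/(43*344) = -7*141/51772 = -141/7396 ≈ -0.019064)
T(X) + (-3*M - 6)*n = 16 + (-3*(-5) - 6)*(-141/7396) = 16 + (15 - 6)*(-141/7396) = 16 + 9*(-141/7396) = 16 - 1269/7396 = 117067/7396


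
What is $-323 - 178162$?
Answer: $-178485$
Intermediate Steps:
$-323 - 178162 = -178485$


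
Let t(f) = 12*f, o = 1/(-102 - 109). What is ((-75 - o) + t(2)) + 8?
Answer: -9072/211 ≈ -42.995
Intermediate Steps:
o = -1/211 (o = 1/(-211) = -1/211 ≈ -0.0047393)
((-75 - o) + t(2)) + 8 = ((-75 - 1*(-1/211)) + 12*2) + 8 = ((-75 + 1/211) + 24) + 8 = (-15824/211 + 24) + 8 = -10760/211 + 8 = -9072/211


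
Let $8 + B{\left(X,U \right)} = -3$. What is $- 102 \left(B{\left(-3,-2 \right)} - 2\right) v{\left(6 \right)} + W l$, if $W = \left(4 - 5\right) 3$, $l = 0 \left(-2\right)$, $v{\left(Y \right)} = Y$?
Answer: $7956$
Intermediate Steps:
$B{\left(X,U \right)} = -11$ ($B{\left(X,U \right)} = -8 - 3 = -11$)
$l = 0$
$W = -3$ ($W = \left(-1\right) 3 = -3$)
$- 102 \left(B{\left(-3,-2 \right)} - 2\right) v{\left(6 \right)} + W l = - 102 \left(-11 - 2\right) 6 - 0 = - 102 \left(-11 - 2\right) 6 + 0 = - 102 \left(\left(-13\right) 6\right) + 0 = \left(-102\right) \left(-78\right) + 0 = 7956 + 0 = 7956$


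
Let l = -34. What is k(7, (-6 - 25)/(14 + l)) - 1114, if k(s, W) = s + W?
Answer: -22109/20 ≈ -1105.4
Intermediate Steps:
k(s, W) = W + s
k(7, (-6 - 25)/(14 + l)) - 1114 = ((-6 - 25)/(14 - 34) + 7) - 1114 = (-31/(-20) + 7) - 1114 = (-31*(-1/20) + 7) - 1114 = (31/20 + 7) - 1114 = 171/20 - 1114 = -22109/20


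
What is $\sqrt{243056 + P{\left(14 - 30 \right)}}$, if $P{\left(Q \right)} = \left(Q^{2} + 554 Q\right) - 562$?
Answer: $\sqrt{233886} \approx 483.62$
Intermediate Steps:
$P{\left(Q \right)} = -562 + Q^{2} + 554 Q$
$\sqrt{243056 + P{\left(14 - 30 \right)}} = \sqrt{243056 + \left(-562 + \left(14 - 30\right)^{2} + 554 \left(14 - 30\right)\right)} = \sqrt{243056 + \left(-562 + \left(-16\right)^{2} + 554 \left(-16\right)\right)} = \sqrt{243056 - 9170} = \sqrt{233886}$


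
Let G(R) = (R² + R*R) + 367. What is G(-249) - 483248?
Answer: -358879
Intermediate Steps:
G(R) = 367 + 2*R² (G(R) = (R² + R²) + 367 = 2*R² + 367 = 367 + 2*R²)
G(-249) - 483248 = (367 + 2*(-249)²) - 483248 = (367 + 2*62001) - 483248 = (367 + 124002) - 483248 = 124369 - 483248 = -358879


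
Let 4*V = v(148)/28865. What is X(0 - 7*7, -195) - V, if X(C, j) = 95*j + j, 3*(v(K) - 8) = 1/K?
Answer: -959666576353/51264240 ≈ -18720.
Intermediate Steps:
v(K) = 8 + 1/(3*K)
X(C, j) = 96*j
V = 3553/51264240 (V = ((8 + (⅓)/148)/28865)/4 = ((8 + (⅓)*(1/148))*(1/28865))/4 = ((8 + 1/444)*(1/28865))/4 = ((3553/444)*(1/28865))/4 = (¼)*(3553/12816060) = 3553/51264240 ≈ 6.9308e-5)
X(0 - 7*7, -195) - V = 96*(-195) - 1*3553/51264240 = -18720 - 3553/51264240 = -959666576353/51264240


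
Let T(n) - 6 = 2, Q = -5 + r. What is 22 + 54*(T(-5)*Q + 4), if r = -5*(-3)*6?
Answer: 36958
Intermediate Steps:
r = 90 (r = 15*6 = 90)
Q = 85 (Q = -5 + 90 = 85)
T(n) = 8 (T(n) = 6 + 2 = 8)
22 + 54*(T(-5)*Q + 4) = 22 + 54*(8*85 + 4) = 22 + 54*(680 + 4) = 22 + 54*684 = 22 + 36936 = 36958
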